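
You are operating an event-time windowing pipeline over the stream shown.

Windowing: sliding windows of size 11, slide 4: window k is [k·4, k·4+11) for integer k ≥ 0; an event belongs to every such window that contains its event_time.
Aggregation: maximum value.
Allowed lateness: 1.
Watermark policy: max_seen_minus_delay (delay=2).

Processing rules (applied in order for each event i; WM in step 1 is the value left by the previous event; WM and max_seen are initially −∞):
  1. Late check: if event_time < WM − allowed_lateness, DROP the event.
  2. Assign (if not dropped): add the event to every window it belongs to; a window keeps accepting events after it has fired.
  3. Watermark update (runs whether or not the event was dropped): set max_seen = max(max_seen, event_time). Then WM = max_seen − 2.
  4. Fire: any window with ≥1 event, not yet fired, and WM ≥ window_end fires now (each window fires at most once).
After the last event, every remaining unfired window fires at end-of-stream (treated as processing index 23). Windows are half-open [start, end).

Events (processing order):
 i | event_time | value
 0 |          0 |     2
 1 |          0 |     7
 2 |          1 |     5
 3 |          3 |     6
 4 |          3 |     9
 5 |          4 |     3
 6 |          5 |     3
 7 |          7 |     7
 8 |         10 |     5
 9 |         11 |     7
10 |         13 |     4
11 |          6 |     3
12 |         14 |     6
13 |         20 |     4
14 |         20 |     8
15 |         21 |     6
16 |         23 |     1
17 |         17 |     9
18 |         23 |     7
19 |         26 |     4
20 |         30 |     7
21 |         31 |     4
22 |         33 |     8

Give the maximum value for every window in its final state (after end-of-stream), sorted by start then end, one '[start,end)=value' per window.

i=0 t=0 v=2: → [0,11); WM=-2
i=1 t=0 v=7: → [0,11); WM=-2
i=2 t=1 v=5: → [0,11); WM=-1
i=3 t=3 v=6: → [0,11); WM=1
i=4 t=3 v=9: → [0,11); WM=1
i=5 t=4 v=3: → [4,15),[0,11); WM=2
i=6 t=5 v=3: → [4,15),[0,11); WM=3
i=7 t=7 v=7: → [4,15),[0,11); WM=5
i=8 t=10 v=5: → [8,19),[4,15),[0,11); WM=8
i=9 t=11 v=7: → [8,19),[4,15); WM=9
i=10 t=13 v=4: → [12,23),[8,19),[4,15); WM=11; [0,11) fires=9
i=11 t=6 v=3: DROP (t<11-1); WM=11
i=12 t=14 v=6: → [12,23),[8,19),[4,15); WM=12
i=13 t=20 v=4: → [20,31),[16,27),[12,23); WM=18; [4,15) fires=7
i=14 t=20 v=8: → [20,31),[16,27),[12,23); WM=18
i=15 t=21 v=6: → [20,31),[16,27),[12,23); WM=19; [8,19) fires=7
i=16 t=23 v=1: → [20,31),[16,27); WM=21
i=17 t=17 v=9: DROP (t<21-1); WM=21
i=18 t=23 v=7: → [20,31),[16,27); WM=21
i=19 t=26 v=4: → [24,35),[20,31),[16,27); WM=24; [12,23) fires=8
i=20 t=30 v=7: → [28,39),[24,35),[20,31); WM=28; [16,27) fires=8
i=21 t=31 v=4: → [28,39),[24,35); WM=29
i=22 t=33 v=8: → [32,43),[28,39),[24,35); WM=31; [20,31) fires=8

[0,11)=9 [4,15)=7 [8,19)=7 [12,23)=8 [16,27)=8 [20,31)=8 [24,35)=8 [28,39)=8 [32,43)=8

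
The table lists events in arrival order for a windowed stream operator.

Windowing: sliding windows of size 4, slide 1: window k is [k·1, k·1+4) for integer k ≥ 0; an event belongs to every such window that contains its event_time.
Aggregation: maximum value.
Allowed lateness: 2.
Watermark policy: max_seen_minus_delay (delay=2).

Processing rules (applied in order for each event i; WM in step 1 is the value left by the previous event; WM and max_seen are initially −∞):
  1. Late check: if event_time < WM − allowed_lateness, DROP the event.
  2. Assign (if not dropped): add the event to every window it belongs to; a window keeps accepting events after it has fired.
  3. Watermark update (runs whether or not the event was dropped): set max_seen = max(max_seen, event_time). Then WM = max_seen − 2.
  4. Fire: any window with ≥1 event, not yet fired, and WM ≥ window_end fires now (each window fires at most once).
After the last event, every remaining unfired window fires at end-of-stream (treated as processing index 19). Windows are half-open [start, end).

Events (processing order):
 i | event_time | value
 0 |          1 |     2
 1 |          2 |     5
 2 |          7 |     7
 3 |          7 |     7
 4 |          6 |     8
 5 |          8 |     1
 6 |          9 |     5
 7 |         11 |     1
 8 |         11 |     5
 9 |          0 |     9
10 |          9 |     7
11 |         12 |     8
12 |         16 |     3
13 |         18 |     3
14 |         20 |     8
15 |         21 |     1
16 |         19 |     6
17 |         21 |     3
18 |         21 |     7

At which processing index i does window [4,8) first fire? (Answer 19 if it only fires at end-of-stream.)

i=0 t=1 v=2: → [1,5),[0,4); WM=-1
i=1 t=2 v=5: → [2,6),[1,5),[0,4); WM=0
i=2 t=7 v=7: → [7,11),[6,10),[5,9),[4,8); WM=5; [0,4) fires=5 [1,5) fires=5
i=3 t=7 v=7: → [7,11),[6,10),[5,9),[4,8); WM=5
i=4 t=6 v=8: → [6,10),[5,9),[4,8),[3,7); WM=5
i=5 t=8 v=1: → [8,12),[7,11),[6,10),[5,9); WM=6; [2,6) fires=5
i=6 t=9 v=5: → [9,13),[8,12),[7,11),[6,10); WM=7; [3,7) fires=8
i=7 t=11 v=1: → [11,15),[10,14),[9,13),[8,12); WM=9; [4,8) fires=8 [5,9) fires=8
i=8 t=11 v=5: → [11,15),[10,14),[9,13),[8,12); WM=9
i=9 t=0 v=9: DROP (t<9-2); WM=9
i=10 t=9 v=7: → [9,13),[8,12),[7,11),[6,10); WM=9
i=11 t=12 v=8: → [12,16),[11,15),[10,14),[9,13); WM=10; [6,10) fires=8
i=12 t=16 v=3: → [16,20),[15,19),[14,18),[13,17); WM=14; [7,11) fires=7 [8,12) fires=7 [9,13) fires=8 [10,14) fires=8
i=13 t=18 v=3: → [18,22),[17,21),[16,20),[15,19); WM=16; [11,15) fires=8 [12,16) fires=8
i=14 t=20 v=8: → [20,24),[19,23),[18,22),[17,21); WM=18; [13,17) fires=3 [14,18) fires=3
i=15 t=21 v=1: → [21,25),[20,24),[19,23),[18,22); WM=19; [15,19) fires=3
i=16 t=19 v=6: → [19,23),[18,22),[17,21),[16,20); WM=19
i=17 t=21 v=3: → [21,25),[20,24),[19,23),[18,22); WM=19
i=18 t=21 v=7: → [21,25),[20,24),[19,23),[18,22); WM=19

7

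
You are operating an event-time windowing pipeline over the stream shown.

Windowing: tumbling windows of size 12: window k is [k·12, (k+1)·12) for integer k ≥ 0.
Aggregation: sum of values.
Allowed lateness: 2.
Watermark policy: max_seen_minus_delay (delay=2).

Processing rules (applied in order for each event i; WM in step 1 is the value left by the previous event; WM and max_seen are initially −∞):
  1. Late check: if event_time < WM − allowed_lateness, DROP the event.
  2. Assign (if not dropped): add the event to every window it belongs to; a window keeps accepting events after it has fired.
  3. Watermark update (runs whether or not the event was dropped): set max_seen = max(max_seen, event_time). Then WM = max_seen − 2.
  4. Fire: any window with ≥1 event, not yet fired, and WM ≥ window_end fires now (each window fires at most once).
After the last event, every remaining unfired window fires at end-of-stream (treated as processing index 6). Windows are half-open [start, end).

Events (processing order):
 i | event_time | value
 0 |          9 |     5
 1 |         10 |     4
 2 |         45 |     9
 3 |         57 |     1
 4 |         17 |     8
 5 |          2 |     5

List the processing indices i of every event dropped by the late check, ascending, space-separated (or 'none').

i=0 t=9 v=5: → [0,12); WM=7
i=1 t=10 v=4: → [0,12); WM=8
i=2 t=45 v=9: → [36,48); WM=43; [0,12) fires=9
i=3 t=57 v=1: → [48,60); WM=55; [36,48) fires=9
i=4 t=17 v=8: DROP (t<55-2); WM=55
i=5 t=2 v=5: DROP (t<55-2); WM=55

4 5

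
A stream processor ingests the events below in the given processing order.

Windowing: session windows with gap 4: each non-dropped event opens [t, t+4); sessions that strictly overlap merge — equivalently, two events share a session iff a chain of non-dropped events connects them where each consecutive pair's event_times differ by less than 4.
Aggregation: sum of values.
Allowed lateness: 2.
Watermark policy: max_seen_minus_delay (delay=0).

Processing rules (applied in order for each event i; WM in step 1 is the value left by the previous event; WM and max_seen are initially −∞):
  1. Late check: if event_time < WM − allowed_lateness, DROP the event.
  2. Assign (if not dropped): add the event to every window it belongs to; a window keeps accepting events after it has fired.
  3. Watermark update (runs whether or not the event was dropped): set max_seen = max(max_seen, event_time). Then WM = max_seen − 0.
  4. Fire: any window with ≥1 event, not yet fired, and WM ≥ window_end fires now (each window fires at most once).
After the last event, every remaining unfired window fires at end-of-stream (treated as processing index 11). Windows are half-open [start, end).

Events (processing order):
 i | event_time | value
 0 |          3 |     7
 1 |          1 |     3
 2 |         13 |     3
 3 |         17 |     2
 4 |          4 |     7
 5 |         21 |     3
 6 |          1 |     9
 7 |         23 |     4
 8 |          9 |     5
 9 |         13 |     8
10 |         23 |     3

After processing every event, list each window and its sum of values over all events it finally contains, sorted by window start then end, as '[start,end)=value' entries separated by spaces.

[1,7)=10 [13,17)=3 [17,21)=2 [21,27)=10

i=0 t=3 v=7: → [3,7); WM=3
i=1 t=1 v=3: → [1,7); WM=3
i=2 t=13 v=3: → [13,17); WM=13
i=3 t=17 v=2: → [17,21); WM=17
i=4 t=4 v=7: DROP (t<17-2); WM=17
i=5 t=21 v=3: → [21,25); WM=21
i=6 t=1 v=9: DROP (t<21-2); WM=21
i=7 t=23 v=4: → [21,27); WM=23
i=8 t=9 v=5: DROP (t<23-2); WM=23
i=9 t=13 v=8: DROP (t<23-2); WM=23
i=10 t=23 v=3: → [21,27); WM=23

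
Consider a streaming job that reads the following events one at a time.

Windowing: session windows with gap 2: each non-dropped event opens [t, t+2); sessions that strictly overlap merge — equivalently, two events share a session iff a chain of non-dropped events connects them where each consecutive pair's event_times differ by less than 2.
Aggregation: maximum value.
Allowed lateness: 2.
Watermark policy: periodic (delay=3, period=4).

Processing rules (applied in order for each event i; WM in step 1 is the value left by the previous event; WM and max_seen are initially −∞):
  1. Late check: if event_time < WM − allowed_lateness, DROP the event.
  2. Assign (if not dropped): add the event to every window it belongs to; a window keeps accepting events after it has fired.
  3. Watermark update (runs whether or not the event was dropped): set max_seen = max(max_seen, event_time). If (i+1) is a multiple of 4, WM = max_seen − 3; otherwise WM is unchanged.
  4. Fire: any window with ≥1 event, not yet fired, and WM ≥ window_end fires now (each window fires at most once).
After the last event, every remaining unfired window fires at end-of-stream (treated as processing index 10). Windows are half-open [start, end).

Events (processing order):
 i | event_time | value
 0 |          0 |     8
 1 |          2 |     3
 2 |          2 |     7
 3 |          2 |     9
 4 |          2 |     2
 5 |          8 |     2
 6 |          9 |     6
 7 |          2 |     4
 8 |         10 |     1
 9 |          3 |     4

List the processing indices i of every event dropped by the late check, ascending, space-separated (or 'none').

i=0 t=0 v=8: → [0,2); WM=−∞
i=1 t=2 v=3: → [2,4); WM=−∞
i=2 t=2 v=7: → [2,4); WM=−∞
i=3 t=2 v=9: → [2,4); WM=-1
i=4 t=2 v=2: → [2,4); WM=-1
i=5 t=8 v=2: → [8,10); WM=-1
i=6 t=9 v=6: → [8,11); WM=-1
i=7 t=2 v=4: → [2,4); WM=6
i=8 t=10 v=1: → [8,12); WM=6
i=9 t=3 v=4: DROP (t<6-2); WM=6

9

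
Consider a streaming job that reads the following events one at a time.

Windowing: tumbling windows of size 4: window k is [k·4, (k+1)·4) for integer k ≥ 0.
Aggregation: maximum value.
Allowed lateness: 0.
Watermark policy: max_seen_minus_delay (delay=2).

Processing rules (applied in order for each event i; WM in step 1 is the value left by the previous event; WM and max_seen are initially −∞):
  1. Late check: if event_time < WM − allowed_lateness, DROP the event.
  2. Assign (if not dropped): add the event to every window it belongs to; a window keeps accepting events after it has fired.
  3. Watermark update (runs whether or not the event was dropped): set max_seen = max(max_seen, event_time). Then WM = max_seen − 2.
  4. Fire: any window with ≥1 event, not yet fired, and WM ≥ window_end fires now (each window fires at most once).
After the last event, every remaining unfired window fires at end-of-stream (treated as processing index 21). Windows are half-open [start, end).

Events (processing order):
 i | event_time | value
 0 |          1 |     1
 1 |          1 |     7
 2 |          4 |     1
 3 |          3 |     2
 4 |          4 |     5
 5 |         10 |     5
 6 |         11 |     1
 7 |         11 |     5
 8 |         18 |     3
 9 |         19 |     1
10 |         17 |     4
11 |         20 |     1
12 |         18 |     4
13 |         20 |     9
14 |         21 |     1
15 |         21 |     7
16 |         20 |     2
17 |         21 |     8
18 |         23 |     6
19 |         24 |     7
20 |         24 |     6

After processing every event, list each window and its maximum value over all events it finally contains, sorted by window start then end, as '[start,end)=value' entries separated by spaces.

[0,4)=7 [4,8)=5 [8,12)=5 [16,20)=4 [20,24)=9 [24,28)=7

i=0 t=1 v=1: → [0,4); WM=-1
i=1 t=1 v=7: → [0,4); WM=-1
i=2 t=4 v=1: → [4,8); WM=2
i=3 t=3 v=2: → [0,4); WM=2
i=4 t=4 v=5: → [4,8); WM=2
i=5 t=10 v=5: → [8,12); WM=8; [0,4) fires=7 [4,8) fires=5
i=6 t=11 v=1: → [8,12); WM=9
i=7 t=11 v=5: → [8,12); WM=9
i=8 t=18 v=3: → [16,20); WM=16; [8,12) fires=5
i=9 t=19 v=1: → [16,20); WM=17
i=10 t=17 v=4: → [16,20); WM=17
i=11 t=20 v=1: → [20,24); WM=18
i=12 t=18 v=4: → [16,20); WM=18
i=13 t=20 v=9: → [20,24); WM=18
i=14 t=21 v=1: → [20,24); WM=19
i=15 t=21 v=7: → [20,24); WM=19
i=16 t=20 v=2: → [20,24); WM=19
i=17 t=21 v=8: → [20,24); WM=19
i=18 t=23 v=6: → [20,24); WM=21; [16,20) fires=4
i=19 t=24 v=7: → [24,28); WM=22
i=20 t=24 v=6: → [24,28); WM=22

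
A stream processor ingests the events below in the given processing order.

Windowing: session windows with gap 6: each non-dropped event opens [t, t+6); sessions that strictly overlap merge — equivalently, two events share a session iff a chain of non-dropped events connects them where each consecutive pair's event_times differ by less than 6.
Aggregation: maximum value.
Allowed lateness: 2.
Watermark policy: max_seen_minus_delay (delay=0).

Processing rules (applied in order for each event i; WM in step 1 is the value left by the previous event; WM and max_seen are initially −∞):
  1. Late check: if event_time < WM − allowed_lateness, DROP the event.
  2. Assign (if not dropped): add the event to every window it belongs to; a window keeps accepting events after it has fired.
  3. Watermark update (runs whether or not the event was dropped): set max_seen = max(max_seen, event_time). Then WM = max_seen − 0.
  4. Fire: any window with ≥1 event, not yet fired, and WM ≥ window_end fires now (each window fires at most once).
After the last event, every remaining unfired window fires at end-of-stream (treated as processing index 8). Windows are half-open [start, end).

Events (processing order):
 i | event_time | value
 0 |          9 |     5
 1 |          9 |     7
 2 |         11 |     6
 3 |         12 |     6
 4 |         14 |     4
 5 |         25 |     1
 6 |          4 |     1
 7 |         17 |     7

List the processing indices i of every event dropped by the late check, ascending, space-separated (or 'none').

i=0 t=9 v=5: → [9,15); WM=9
i=1 t=9 v=7: → [9,15); WM=9
i=2 t=11 v=6: → [9,17); WM=11
i=3 t=12 v=6: → [9,18); WM=12
i=4 t=14 v=4: → [9,20); WM=14
i=5 t=25 v=1: → [25,31); WM=25
i=6 t=4 v=1: DROP (t<25-2); WM=25
i=7 t=17 v=7: DROP (t<25-2); WM=25

6 7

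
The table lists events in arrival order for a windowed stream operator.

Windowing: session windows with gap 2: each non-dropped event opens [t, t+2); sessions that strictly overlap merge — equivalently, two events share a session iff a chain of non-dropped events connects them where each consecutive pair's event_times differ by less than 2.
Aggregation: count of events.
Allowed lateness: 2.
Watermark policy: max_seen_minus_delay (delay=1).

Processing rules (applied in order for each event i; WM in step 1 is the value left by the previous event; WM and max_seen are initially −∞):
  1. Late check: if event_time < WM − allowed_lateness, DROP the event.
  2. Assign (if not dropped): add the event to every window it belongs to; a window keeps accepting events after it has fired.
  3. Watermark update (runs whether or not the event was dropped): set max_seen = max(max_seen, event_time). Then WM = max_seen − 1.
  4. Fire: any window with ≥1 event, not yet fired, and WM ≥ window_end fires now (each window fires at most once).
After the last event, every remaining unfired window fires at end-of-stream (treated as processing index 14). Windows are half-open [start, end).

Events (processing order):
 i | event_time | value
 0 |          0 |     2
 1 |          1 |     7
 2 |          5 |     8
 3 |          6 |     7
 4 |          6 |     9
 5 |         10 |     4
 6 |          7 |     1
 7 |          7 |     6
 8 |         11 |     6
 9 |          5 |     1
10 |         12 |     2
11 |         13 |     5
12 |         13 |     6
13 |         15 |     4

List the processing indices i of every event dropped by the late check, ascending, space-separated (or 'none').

i=0 t=0 v=2: → [0,2); WM=-1
i=1 t=1 v=7: → [0,3); WM=0
i=2 t=5 v=8: → [5,7); WM=4
i=3 t=6 v=7: → [5,8); WM=5
i=4 t=6 v=9: → [5,8); WM=5
i=5 t=10 v=4: → [10,12); WM=9
i=6 t=7 v=1: → [5,9); WM=9
i=7 t=7 v=6: → [5,9); WM=9
i=8 t=11 v=6: → [10,13); WM=10
i=9 t=5 v=1: DROP (t<10-2); WM=10
i=10 t=12 v=2: → [10,14); WM=11
i=11 t=13 v=5: → [10,15); WM=12
i=12 t=13 v=6: → [10,15); WM=12
i=13 t=15 v=4: → [15,17); WM=14

9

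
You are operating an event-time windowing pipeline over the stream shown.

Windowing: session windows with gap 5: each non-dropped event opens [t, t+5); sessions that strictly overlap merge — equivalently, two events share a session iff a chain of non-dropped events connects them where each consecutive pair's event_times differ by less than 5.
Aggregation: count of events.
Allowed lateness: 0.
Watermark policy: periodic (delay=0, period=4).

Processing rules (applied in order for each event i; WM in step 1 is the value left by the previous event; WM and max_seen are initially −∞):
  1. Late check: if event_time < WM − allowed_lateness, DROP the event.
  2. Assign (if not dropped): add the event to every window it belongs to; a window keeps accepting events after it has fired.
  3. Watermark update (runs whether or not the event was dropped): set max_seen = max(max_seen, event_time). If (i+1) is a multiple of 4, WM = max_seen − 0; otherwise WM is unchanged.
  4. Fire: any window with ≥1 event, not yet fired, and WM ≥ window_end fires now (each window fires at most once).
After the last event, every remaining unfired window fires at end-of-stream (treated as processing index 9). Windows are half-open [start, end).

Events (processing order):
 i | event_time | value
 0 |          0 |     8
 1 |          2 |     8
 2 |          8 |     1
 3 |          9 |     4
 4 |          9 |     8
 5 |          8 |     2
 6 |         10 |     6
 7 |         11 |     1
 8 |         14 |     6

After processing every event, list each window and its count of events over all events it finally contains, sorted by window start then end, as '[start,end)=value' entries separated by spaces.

i=0 t=0 v=8: → [0,5); WM=−∞
i=1 t=2 v=8: → [0,7); WM=−∞
i=2 t=8 v=1: → [8,13); WM=−∞
i=3 t=9 v=4: → [8,14); WM=9
i=4 t=9 v=8: → [8,14); WM=9
i=5 t=8 v=2: DROP (t<9-0); WM=9
i=6 t=10 v=6: → [8,15); WM=9
i=7 t=11 v=1: → [8,16); WM=11
i=8 t=14 v=6: → [8,19); WM=11

[0,7)=2 [8,19)=6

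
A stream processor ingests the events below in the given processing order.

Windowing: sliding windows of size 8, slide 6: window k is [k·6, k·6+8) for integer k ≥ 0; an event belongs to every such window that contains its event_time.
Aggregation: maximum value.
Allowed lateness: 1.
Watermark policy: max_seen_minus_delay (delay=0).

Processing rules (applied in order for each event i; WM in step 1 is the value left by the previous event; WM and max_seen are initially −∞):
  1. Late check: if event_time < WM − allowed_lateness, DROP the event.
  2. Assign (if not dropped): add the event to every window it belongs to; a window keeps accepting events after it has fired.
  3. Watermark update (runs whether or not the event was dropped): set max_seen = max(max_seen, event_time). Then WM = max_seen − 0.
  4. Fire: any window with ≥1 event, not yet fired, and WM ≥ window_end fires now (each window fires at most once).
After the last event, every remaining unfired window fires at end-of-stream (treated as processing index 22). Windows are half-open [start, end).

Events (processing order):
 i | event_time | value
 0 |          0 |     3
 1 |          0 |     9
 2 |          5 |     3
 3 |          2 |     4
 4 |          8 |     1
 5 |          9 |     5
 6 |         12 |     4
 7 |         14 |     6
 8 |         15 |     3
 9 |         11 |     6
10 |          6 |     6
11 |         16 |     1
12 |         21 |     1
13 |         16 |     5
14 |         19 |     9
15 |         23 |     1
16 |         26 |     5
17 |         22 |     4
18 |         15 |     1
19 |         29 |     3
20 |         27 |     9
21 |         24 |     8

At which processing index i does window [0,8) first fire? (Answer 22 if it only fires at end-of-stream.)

i=0 t=0 v=3: → [0,8); WM=0
i=1 t=0 v=9: → [0,8); WM=0
i=2 t=5 v=3: → [0,8); WM=5
i=3 t=2 v=4: DROP (t<5-1); WM=5
i=4 t=8 v=1: → [6,14); WM=8; [0,8) fires=9
i=5 t=9 v=5: → [6,14); WM=9
i=6 t=12 v=4: → [12,20),[6,14); WM=12
i=7 t=14 v=6: → [12,20); WM=14; [6,14) fires=5
i=8 t=15 v=3: → [12,20); WM=15
i=9 t=11 v=6: DROP (t<15-1); WM=15
i=10 t=6 v=6: DROP (t<15-1); WM=15
i=11 t=16 v=1: → [12,20); WM=16
i=12 t=21 v=1: → [18,26); WM=21; [12,20) fires=6
i=13 t=16 v=5: DROP (t<21-1); WM=21
i=14 t=19 v=9: DROP (t<21-1); WM=21
i=15 t=23 v=1: → [18,26); WM=23
i=16 t=26 v=5: → [24,32); WM=26; [18,26) fires=1
i=17 t=22 v=4: DROP (t<26-1); WM=26
i=18 t=15 v=1: DROP (t<26-1); WM=26
i=19 t=29 v=3: → [24,32); WM=29
i=20 t=27 v=9: DROP (t<29-1); WM=29
i=21 t=24 v=8: DROP (t<29-1); WM=29

4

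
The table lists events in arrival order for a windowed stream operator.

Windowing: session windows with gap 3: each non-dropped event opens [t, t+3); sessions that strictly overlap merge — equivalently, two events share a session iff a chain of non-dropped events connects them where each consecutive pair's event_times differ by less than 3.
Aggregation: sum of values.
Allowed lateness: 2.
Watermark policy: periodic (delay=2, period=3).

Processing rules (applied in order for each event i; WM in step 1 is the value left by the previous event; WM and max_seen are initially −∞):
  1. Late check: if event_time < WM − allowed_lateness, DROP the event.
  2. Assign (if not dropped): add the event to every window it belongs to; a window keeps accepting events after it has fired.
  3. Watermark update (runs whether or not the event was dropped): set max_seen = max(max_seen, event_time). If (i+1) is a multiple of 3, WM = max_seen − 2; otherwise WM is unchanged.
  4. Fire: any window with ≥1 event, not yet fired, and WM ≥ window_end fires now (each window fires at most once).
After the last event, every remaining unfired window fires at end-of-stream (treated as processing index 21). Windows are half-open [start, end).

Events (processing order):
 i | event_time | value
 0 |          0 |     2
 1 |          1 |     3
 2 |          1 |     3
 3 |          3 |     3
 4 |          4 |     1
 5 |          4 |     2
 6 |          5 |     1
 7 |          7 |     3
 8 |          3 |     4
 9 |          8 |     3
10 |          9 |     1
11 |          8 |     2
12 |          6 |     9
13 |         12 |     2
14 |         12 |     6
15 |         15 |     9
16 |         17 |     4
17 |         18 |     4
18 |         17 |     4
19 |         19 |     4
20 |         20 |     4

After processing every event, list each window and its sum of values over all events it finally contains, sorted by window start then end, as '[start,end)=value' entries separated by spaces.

[0,12)=37 [12,15)=8 [15,23)=29

i=0 t=0 v=2: → [0,3); WM=−∞
i=1 t=1 v=3: → [0,4); WM=−∞
i=2 t=1 v=3: → [0,4); WM=-1
i=3 t=3 v=3: → [0,6); WM=-1
i=4 t=4 v=1: → [0,7); WM=-1
i=5 t=4 v=2: → [0,7); WM=2
i=6 t=5 v=1: → [0,8); WM=2
i=7 t=7 v=3: → [0,10); WM=2
i=8 t=3 v=4: → [0,10); WM=5
i=9 t=8 v=3: → [0,11); WM=5
i=10 t=9 v=1: → [0,12); WM=5
i=11 t=8 v=2: → [0,12); WM=7
i=12 t=6 v=9: → [0,12); WM=7
i=13 t=12 v=2: → [12,15); WM=7
i=14 t=12 v=6: → [12,15); WM=10
i=15 t=15 v=9: → [15,18); WM=10
i=16 t=17 v=4: → [15,20); WM=10
i=17 t=18 v=4: → [15,21); WM=16
i=18 t=17 v=4: → [15,21); WM=16
i=19 t=19 v=4: → [15,22); WM=16
i=20 t=20 v=4: → [15,23); WM=18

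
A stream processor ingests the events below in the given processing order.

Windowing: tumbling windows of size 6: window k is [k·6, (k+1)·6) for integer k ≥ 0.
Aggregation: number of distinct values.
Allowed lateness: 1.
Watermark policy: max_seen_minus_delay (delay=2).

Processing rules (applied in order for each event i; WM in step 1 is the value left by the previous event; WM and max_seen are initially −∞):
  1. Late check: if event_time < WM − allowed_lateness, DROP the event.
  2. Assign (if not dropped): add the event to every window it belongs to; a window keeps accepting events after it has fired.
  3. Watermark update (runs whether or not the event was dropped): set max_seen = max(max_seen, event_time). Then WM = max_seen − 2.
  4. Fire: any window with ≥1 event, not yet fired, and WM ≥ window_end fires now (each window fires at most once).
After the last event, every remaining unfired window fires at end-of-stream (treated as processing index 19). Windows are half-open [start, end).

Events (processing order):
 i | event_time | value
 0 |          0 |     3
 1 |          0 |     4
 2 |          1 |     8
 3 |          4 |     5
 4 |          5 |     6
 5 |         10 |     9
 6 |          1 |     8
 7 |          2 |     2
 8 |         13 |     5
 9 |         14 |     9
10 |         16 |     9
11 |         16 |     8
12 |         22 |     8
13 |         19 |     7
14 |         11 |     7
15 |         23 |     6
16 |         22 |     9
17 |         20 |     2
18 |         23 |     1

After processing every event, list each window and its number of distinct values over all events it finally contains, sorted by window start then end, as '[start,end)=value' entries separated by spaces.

i=0 t=0 v=3: → [0,6); WM=-2
i=1 t=0 v=4: → [0,6); WM=-2
i=2 t=1 v=8: → [0,6); WM=-1
i=3 t=4 v=5: → [0,6); WM=2
i=4 t=5 v=6: → [0,6); WM=3
i=5 t=10 v=9: → [6,12); WM=8; [0,6) fires=5
i=6 t=1 v=8: DROP (t<8-1); WM=8
i=7 t=2 v=2: DROP (t<8-1); WM=8
i=8 t=13 v=5: → [12,18); WM=11
i=9 t=14 v=9: → [12,18); WM=12; [6,12) fires=1
i=10 t=16 v=9: → [12,18); WM=14
i=11 t=16 v=8: → [12,18); WM=14
i=12 t=22 v=8: → [18,24); WM=20; [12,18) fires=3
i=13 t=19 v=7: → [18,24); WM=20
i=14 t=11 v=7: DROP (t<20-1); WM=20
i=15 t=23 v=6: → [18,24); WM=21
i=16 t=22 v=9: → [18,24); WM=21
i=17 t=20 v=2: → [18,24); WM=21
i=18 t=23 v=1: → [18,24); WM=21

[0,6)=5 [6,12)=1 [12,18)=3 [18,24)=6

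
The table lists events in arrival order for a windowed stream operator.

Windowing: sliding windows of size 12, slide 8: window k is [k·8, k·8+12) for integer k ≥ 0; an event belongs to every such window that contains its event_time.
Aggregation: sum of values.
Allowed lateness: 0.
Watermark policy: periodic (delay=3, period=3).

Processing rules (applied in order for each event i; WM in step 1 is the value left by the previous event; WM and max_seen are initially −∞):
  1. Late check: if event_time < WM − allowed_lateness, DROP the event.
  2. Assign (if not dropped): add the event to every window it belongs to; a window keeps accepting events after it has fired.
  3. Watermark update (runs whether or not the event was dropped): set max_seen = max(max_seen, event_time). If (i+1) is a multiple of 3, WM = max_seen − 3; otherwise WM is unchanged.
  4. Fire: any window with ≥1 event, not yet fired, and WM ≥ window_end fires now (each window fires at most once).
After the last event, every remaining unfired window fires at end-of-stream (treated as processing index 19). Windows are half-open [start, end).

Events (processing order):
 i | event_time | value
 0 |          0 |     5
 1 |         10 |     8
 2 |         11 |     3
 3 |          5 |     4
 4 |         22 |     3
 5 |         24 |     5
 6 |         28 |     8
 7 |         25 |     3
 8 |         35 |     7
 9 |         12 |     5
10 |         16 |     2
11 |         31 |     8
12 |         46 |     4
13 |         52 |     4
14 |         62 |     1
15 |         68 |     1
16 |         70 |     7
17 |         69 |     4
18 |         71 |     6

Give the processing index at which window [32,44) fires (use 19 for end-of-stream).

14

i=0 t=0 v=5: → [0,12); WM=−∞
i=1 t=10 v=8: → [8,20),[0,12); WM=−∞
i=2 t=11 v=3: → [8,20),[0,12); WM=8
i=3 t=5 v=4: DROP (t<8-0); WM=8
i=4 t=22 v=3: → [16,28); WM=8
i=5 t=24 v=5: → [24,36),[16,28); WM=21; [0,12) fires=16 [8,20) fires=11
i=6 t=28 v=8: → [24,36); WM=21
i=7 t=25 v=3: → [24,36),[16,28); WM=21
i=8 t=35 v=7: → [32,44),[24,36); WM=32; [16,28) fires=11
i=9 t=12 v=5: DROP (t<32-0); WM=32
i=10 t=16 v=2: DROP (t<32-0); WM=32
i=11 t=31 v=8: DROP (t<32-0); WM=32
i=12 t=46 v=4: → [40,52); WM=32
i=13 t=52 v=4: → [48,60); WM=32
i=14 t=62 v=1: → [56,68); WM=59; [24,36) fires=23 [32,44) fires=7 [40,52) fires=4
i=15 t=68 v=1: → [64,76); WM=59
i=16 t=70 v=7: → [64,76); WM=59
i=17 t=69 v=4: → [64,76); WM=67; [48,60) fires=4
i=18 t=71 v=6: → [64,76); WM=67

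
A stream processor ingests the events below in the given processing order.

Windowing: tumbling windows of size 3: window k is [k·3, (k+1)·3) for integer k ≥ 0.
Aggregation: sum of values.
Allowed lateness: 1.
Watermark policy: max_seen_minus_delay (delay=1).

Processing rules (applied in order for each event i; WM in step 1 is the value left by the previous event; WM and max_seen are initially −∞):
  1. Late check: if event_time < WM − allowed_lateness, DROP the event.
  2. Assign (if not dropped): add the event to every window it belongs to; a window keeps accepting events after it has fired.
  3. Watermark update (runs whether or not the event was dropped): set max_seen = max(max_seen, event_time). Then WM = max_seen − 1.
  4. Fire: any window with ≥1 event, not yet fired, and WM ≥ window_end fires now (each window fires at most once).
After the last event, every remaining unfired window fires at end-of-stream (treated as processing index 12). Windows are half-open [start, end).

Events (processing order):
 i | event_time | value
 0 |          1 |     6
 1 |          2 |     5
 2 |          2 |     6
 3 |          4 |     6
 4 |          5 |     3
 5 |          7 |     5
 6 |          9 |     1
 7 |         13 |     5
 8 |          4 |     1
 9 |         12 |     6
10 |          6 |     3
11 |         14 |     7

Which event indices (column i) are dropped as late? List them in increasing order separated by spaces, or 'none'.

8 10

i=0 t=1 v=6: → [0,3); WM=0
i=1 t=2 v=5: → [0,3); WM=1
i=2 t=2 v=6: → [0,3); WM=1
i=3 t=4 v=6: → [3,6); WM=3; [0,3) fires=17
i=4 t=5 v=3: → [3,6); WM=4
i=5 t=7 v=5: → [6,9); WM=6; [3,6) fires=9
i=6 t=9 v=1: → [9,12); WM=8
i=7 t=13 v=5: → [12,15); WM=12; [6,9) fires=5 [9,12) fires=1
i=8 t=4 v=1: DROP (t<12-1); WM=12
i=9 t=12 v=6: → [12,15); WM=12
i=10 t=6 v=3: DROP (t<12-1); WM=12
i=11 t=14 v=7: → [12,15); WM=13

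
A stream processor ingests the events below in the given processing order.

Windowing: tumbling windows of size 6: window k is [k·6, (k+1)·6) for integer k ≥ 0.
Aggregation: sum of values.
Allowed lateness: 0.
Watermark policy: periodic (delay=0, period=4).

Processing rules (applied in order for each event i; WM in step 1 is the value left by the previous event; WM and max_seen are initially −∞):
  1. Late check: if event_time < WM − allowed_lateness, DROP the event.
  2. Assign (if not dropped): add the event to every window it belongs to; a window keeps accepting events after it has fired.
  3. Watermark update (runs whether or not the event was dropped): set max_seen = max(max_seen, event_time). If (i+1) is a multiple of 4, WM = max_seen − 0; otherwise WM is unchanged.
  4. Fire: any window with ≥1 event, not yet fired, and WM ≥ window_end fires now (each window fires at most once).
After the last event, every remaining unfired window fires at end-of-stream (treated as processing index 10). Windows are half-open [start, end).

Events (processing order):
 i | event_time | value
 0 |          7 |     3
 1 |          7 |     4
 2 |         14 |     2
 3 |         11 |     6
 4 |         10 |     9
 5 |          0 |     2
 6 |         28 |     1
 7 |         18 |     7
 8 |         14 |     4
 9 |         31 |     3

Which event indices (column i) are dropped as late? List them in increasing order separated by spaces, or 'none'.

i=0 t=7 v=3: → [6,12); WM=−∞
i=1 t=7 v=4: → [6,12); WM=−∞
i=2 t=14 v=2: → [12,18); WM=−∞
i=3 t=11 v=6: → [6,12); WM=14; [6,12) fires=13
i=4 t=10 v=9: DROP (t<14-0); WM=14
i=5 t=0 v=2: DROP (t<14-0); WM=14
i=6 t=28 v=1: → [24,30); WM=14
i=7 t=18 v=7: → [18,24); WM=28; [12,18) fires=2 [18,24) fires=7
i=8 t=14 v=4: DROP (t<28-0); WM=28
i=9 t=31 v=3: → [30,36); WM=28

4 5 8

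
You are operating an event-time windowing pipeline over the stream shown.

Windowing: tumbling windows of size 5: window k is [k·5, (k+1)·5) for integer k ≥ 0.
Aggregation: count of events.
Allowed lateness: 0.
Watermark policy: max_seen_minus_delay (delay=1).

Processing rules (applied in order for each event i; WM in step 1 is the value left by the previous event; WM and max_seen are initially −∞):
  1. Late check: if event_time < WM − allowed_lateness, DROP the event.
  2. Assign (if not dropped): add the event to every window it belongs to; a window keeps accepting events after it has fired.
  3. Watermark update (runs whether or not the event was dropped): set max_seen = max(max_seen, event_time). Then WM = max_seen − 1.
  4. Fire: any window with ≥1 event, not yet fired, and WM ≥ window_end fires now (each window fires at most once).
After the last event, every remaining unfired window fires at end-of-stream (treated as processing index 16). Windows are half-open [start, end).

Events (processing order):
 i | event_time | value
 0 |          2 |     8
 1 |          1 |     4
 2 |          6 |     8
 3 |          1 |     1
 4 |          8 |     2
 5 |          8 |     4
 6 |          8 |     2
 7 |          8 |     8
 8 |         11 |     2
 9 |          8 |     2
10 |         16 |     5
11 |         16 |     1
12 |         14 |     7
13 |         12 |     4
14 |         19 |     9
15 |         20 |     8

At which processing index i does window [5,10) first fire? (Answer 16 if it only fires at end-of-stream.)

8

i=0 t=2 v=8: → [0,5); WM=1
i=1 t=1 v=4: → [0,5); WM=1
i=2 t=6 v=8: → [5,10); WM=5; [0,5) fires=2
i=3 t=1 v=1: DROP (t<5-0); WM=5
i=4 t=8 v=2: → [5,10); WM=7
i=5 t=8 v=4: → [5,10); WM=7
i=6 t=8 v=2: → [5,10); WM=7
i=7 t=8 v=8: → [5,10); WM=7
i=8 t=11 v=2: → [10,15); WM=10; [5,10) fires=5
i=9 t=8 v=2: DROP (t<10-0); WM=10
i=10 t=16 v=5: → [15,20); WM=15; [10,15) fires=1
i=11 t=16 v=1: → [15,20); WM=15
i=12 t=14 v=7: DROP (t<15-0); WM=15
i=13 t=12 v=4: DROP (t<15-0); WM=15
i=14 t=19 v=9: → [15,20); WM=18
i=15 t=20 v=8: → [20,25); WM=19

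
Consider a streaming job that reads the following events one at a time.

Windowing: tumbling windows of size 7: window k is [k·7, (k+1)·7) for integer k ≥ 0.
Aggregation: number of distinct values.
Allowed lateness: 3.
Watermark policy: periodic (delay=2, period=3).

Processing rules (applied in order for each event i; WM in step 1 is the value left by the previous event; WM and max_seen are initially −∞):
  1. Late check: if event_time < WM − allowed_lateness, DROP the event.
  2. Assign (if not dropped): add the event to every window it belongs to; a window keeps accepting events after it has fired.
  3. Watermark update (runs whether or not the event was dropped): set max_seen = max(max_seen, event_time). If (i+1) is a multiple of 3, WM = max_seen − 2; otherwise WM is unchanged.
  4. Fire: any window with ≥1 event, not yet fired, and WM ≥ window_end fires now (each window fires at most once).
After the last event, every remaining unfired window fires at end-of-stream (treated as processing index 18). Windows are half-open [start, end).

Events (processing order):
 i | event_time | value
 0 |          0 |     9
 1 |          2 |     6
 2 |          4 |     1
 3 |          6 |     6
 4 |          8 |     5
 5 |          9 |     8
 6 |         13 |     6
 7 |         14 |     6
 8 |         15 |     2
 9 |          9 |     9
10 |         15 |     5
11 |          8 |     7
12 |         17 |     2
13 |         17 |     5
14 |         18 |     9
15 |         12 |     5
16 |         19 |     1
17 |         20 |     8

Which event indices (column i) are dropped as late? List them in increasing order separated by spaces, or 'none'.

9 11 15

i=0 t=0 v=9: → [0,7); WM=−∞
i=1 t=2 v=6: → [0,7); WM=−∞
i=2 t=4 v=1: → [0,7); WM=2
i=3 t=6 v=6: → [0,7); WM=2
i=4 t=8 v=5: → [7,14); WM=2
i=5 t=9 v=8: → [7,14); WM=7; [0,7) fires=3
i=6 t=13 v=6: → [7,14); WM=7
i=7 t=14 v=6: → [14,21); WM=7
i=8 t=15 v=2: → [14,21); WM=13
i=9 t=9 v=9: DROP (t<13-3); WM=13
i=10 t=15 v=5: → [14,21); WM=13
i=11 t=8 v=7: DROP (t<13-3); WM=13
i=12 t=17 v=2: → [14,21); WM=13
i=13 t=17 v=5: → [14,21); WM=13
i=14 t=18 v=9: → [14,21); WM=16; [7,14) fires=3
i=15 t=12 v=5: DROP (t<16-3); WM=16
i=16 t=19 v=1: → [14,21); WM=16
i=17 t=20 v=8: → [14,21); WM=18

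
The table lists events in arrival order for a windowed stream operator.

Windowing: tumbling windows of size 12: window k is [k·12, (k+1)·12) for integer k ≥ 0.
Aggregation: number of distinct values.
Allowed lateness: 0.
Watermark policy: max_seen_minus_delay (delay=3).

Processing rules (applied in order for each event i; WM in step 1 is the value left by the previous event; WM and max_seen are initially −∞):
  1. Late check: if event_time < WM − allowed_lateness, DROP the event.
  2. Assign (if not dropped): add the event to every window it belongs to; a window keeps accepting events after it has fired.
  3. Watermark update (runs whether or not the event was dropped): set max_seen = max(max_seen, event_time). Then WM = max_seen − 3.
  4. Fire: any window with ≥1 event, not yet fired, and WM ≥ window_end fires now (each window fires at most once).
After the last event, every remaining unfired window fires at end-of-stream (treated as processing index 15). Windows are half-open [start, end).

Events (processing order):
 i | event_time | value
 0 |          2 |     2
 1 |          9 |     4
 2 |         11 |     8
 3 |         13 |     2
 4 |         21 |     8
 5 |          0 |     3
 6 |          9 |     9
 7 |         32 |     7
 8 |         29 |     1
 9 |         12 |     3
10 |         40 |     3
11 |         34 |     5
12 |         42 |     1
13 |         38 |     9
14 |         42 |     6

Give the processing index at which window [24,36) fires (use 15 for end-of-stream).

i=0 t=2 v=2: → [0,12); WM=-1
i=1 t=9 v=4: → [0,12); WM=6
i=2 t=11 v=8: → [0,12); WM=8
i=3 t=13 v=2: → [12,24); WM=10
i=4 t=21 v=8: → [12,24); WM=18; [0,12) fires=3
i=5 t=0 v=3: DROP (t<18-0); WM=18
i=6 t=9 v=9: DROP (t<18-0); WM=18
i=7 t=32 v=7: → [24,36); WM=29; [12,24) fires=2
i=8 t=29 v=1: → [24,36); WM=29
i=9 t=12 v=3: DROP (t<29-0); WM=29
i=10 t=40 v=3: → [36,48); WM=37; [24,36) fires=2
i=11 t=34 v=5: DROP (t<37-0); WM=37
i=12 t=42 v=1: → [36,48); WM=39
i=13 t=38 v=9: DROP (t<39-0); WM=39
i=14 t=42 v=6: → [36,48); WM=39

10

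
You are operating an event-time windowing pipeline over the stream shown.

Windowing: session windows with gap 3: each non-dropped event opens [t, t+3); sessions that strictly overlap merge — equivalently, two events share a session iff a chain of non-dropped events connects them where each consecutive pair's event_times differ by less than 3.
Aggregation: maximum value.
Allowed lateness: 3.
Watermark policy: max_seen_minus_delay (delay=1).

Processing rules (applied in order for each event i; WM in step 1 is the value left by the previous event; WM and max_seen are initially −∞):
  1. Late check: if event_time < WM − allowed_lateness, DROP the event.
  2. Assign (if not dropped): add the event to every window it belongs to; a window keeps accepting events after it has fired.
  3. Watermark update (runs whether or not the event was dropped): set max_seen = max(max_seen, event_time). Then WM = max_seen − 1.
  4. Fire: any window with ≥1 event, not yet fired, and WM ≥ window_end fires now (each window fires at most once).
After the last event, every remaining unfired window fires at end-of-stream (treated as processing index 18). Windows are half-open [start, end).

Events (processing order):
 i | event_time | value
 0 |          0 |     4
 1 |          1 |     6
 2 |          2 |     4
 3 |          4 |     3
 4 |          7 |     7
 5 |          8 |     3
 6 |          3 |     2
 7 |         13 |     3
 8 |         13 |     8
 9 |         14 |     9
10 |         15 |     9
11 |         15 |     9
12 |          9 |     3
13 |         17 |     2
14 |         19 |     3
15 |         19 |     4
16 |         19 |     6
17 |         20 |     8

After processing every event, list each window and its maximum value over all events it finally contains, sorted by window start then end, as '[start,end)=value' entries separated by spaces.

[0,7)=6 [7,11)=7 [13,23)=9

i=0 t=0 v=4: → [0,3); WM=-1
i=1 t=1 v=6: → [0,4); WM=0
i=2 t=2 v=4: → [0,5); WM=1
i=3 t=4 v=3: → [0,7); WM=3
i=4 t=7 v=7: → [7,10); WM=6
i=5 t=8 v=3: → [7,11); WM=7
i=6 t=3 v=2: DROP (t<7-3); WM=7
i=7 t=13 v=3: → [13,16); WM=12
i=8 t=13 v=8: → [13,16); WM=12
i=9 t=14 v=9: → [13,17); WM=13
i=10 t=15 v=9: → [13,18); WM=14
i=11 t=15 v=9: → [13,18); WM=14
i=12 t=9 v=3: DROP (t<14-3); WM=14
i=13 t=17 v=2: → [13,20); WM=16
i=14 t=19 v=3: → [13,22); WM=18
i=15 t=19 v=4: → [13,22); WM=18
i=16 t=19 v=6: → [13,22); WM=18
i=17 t=20 v=8: → [13,23); WM=19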